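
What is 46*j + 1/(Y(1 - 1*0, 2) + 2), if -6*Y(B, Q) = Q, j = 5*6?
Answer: 6903/5 ≈ 1380.6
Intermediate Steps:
j = 30
Y(B, Q) = -Q/6
46*j + 1/(Y(1 - 1*0, 2) + 2) = 46*30 + 1/(-⅙*2 + 2) = 1380 + 1/(-⅓ + 2) = 1380 + 1/(5/3) = 1380 + ⅗ = 6903/5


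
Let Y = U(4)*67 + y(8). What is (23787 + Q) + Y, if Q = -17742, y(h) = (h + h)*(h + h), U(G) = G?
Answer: 6569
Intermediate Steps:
y(h) = 4*h² (y(h) = (2*h)*(2*h) = 4*h²)
Y = 524 (Y = 4*67 + 4*8² = 268 + 4*64 = 268 + 256 = 524)
(23787 + Q) + Y = (23787 - 17742) + 524 = 6045 + 524 = 6569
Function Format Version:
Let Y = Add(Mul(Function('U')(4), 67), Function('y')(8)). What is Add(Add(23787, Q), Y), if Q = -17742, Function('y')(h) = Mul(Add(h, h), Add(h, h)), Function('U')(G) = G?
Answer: 6569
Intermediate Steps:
Function('y')(h) = Mul(4, Pow(h, 2)) (Function('y')(h) = Mul(Mul(2, h), Mul(2, h)) = Mul(4, Pow(h, 2)))
Y = 524 (Y = Add(Mul(4, 67), Mul(4, Pow(8, 2))) = Add(268, Mul(4, 64)) = Add(268, 256) = 524)
Add(Add(23787, Q), Y) = Add(Add(23787, -17742), 524) = Add(6045, 524) = 6569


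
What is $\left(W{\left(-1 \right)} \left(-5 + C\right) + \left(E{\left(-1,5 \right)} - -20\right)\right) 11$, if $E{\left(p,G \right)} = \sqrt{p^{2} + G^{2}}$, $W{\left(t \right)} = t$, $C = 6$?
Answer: $209 + 11 \sqrt{26} \approx 265.09$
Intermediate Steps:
$E{\left(p,G \right)} = \sqrt{G^{2} + p^{2}}$
$\left(W{\left(-1 \right)} \left(-5 + C\right) + \left(E{\left(-1,5 \right)} - -20\right)\right) 11 = \left(- (-5 + 6) + \left(\sqrt{5^{2} + \left(-1\right)^{2}} - -20\right)\right) 11 = \left(\left(-1\right) 1 + \left(\sqrt{25 + 1} + 20\right)\right) 11 = \left(-1 + \left(\sqrt{26} + 20\right)\right) 11 = \left(-1 + \left(20 + \sqrt{26}\right)\right) 11 = \left(19 + \sqrt{26}\right) 11 = 209 + 11 \sqrt{26}$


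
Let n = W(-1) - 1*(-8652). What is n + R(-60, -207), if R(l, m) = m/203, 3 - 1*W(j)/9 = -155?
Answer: 2044815/203 ≈ 10073.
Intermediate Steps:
W(j) = 1422 (W(j) = 27 - 9*(-155) = 27 + 1395 = 1422)
R(l, m) = m/203 (R(l, m) = m*(1/203) = m/203)
n = 10074 (n = 1422 - 1*(-8652) = 1422 + 8652 = 10074)
n + R(-60, -207) = 10074 + (1/203)*(-207) = 10074 - 207/203 = 2044815/203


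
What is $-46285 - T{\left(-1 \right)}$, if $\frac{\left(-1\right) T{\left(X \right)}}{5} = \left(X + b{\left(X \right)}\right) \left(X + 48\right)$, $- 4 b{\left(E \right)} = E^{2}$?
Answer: $- \frac{186315}{4} \approx -46579.0$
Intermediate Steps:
$b{\left(E \right)} = - \frac{E^{2}}{4}$
$T{\left(X \right)} = - 5 \left(48 + X\right) \left(X - \frac{X^{2}}{4}\right)$ ($T{\left(X \right)} = - 5 \left(X - \frac{X^{2}}{4}\right) \left(X + 48\right) = - 5 \left(X - \frac{X^{2}}{4}\right) \left(48 + X\right) = - 5 \left(48 + X\right) \left(X - \frac{X^{2}}{4}\right)$)
$-46285 - T{\left(-1 \right)} = -46285 - \frac{5}{4} \left(-1\right) \left(-192 + \left(-1\right)^{2} + 44 \left(-1\right)\right) = -46285 - \frac{5}{4} \left(-1\right) \left(-192 + 1 - 44\right) = -46285 - \frac{5}{4} \left(-1\right) \left(-235\right) = -46285 - \frac{1175}{4} = - \frac{186315}{4}$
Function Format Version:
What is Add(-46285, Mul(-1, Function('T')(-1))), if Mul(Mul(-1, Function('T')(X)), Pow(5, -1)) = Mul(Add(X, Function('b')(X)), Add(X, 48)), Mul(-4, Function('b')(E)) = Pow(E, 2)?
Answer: Rational(-186315, 4) ≈ -46579.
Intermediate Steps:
Function('b')(E) = Mul(Rational(-1, 4), Pow(E, 2))
Function('T')(X) = Mul(-5, Add(48, X), Add(X, Mul(Rational(-1, 4), Pow(X, 2)))) (Function('T')(X) = Mul(-5, Mul(Add(X, Mul(Rational(-1, 4), Pow(X, 2))), Add(X, 48))) = Mul(-5, Mul(Add(X, Mul(Rational(-1, 4), Pow(X, 2))), Add(48, X))) = Mul(-5, Mul(Add(48, X), Add(X, Mul(Rational(-1, 4), Pow(X, 2))))) = Mul(-5, Add(48, X), Add(X, Mul(Rational(-1, 4), Pow(X, 2)))))
Add(-46285, Mul(-1, Function('T')(-1))) = Add(-46285, Mul(-1, Mul(Rational(5, 4), -1, Add(-192, Pow(-1, 2), Mul(44, -1))))) = Add(-46285, Mul(-1, Mul(Rational(5, 4), -1, Add(-192, 1, -44)))) = Add(-46285, Mul(-1, Mul(Rational(5, 4), -1, -235))) = Add(-46285, Mul(-1, Rational(1175, 4))) = Add(-46285, Rational(-1175, 4)) = Rational(-186315, 4)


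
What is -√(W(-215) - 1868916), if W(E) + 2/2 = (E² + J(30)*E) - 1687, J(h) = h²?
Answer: -I*√2017879 ≈ -1420.5*I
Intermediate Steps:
W(E) = -1688 + E² + 900*E (W(E) = -1 + ((E² + 30²*E) - 1687) = -1 + ((E² + 900*E) - 1687) = -1 + (-1687 + E² + 900*E) = -1688 + E² + 900*E)
-√(W(-215) - 1868916) = -√((-1688 + (-215)² + 900*(-215)) - 1868916) = -√((-1688 + 46225 - 193500) - 1868916) = -√(-148963 - 1868916) = -√(-2017879) = -I*√2017879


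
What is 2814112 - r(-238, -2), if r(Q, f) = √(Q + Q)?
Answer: 2814112 - 2*I*√119 ≈ 2.8141e+6 - 21.817*I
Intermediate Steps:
r(Q, f) = √2*√Q (r(Q, f) = √(2*Q) = √2*√Q)
2814112 - r(-238, -2) = 2814112 - √2*√(-238) = 2814112 - √2*I*√238 = 2814112 - 2*I*√119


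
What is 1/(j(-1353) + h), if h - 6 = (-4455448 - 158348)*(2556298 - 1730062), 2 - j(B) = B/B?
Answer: -1/3812084351849 ≈ -2.6232e-13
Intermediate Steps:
j(B) = 1 (j(B) = 2 - B/B = 2 - 1*1 = 2 - 1 = 1)
h = -3812084351850 (h = 6 + (-4455448 - 158348)*(2556298 - 1730062) = 6 - 4613796*826236 = 6 - 3812084351856 = -3812084351850)
1/(j(-1353) + h) = 1/(1 - 3812084351850) = 1/(-3812084351849) = -1/3812084351849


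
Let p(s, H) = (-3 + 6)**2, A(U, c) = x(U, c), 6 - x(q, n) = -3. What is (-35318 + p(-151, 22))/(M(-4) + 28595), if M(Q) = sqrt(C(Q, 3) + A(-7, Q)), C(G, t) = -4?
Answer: -201932171/163534804 + 35309*sqrt(5)/817674020 ≈ -1.2347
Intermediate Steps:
x(q, n) = 9 (x(q, n) = 6 - 1*(-3) = 6 + 3 = 9)
A(U, c) = 9
p(s, H) = 9 (p(s, H) = 3**2 = 9)
M(Q) = sqrt(5) (M(Q) = sqrt(-4 + 9) = sqrt(5))
(-35318 + p(-151, 22))/(M(-4) + 28595) = (-35318 + 9)/(sqrt(5) + 28595) = -35309/(28595 + sqrt(5))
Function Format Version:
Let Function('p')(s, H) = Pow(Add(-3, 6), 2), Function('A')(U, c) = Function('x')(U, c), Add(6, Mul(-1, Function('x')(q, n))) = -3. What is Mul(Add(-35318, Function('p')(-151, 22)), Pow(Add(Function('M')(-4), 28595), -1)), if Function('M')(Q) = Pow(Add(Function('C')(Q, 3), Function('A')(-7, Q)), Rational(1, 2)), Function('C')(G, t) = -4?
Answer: Add(Rational(-201932171, 163534804), Mul(Rational(35309, 817674020), Pow(5, Rational(1, 2)))) ≈ -1.2347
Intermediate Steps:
Function('x')(q, n) = 9 (Function('x')(q, n) = Add(6, Mul(-1, -3)) = Add(6, 3) = 9)
Function('A')(U, c) = 9
Function('p')(s, H) = 9 (Function('p')(s, H) = Pow(3, 2) = 9)
Function('M')(Q) = Pow(5, Rational(1, 2)) (Function('M')(Q) = Pow(Add(-4, 9), Rational(1, 2)) = Pow(5, Rational(1, 2)))
Mul(Add(-35318, Function('p')(-151, 22)), Pow(Add(Function('M')(-4), 28595), -1)) = Mul(Add(-35318, 9), Pow(Add(Pow(5, Rational(1, 2)), 28595), -1)) = Mul(-35309, Pow(Add(28595, Pow(5, Rational(1, 2))), -1))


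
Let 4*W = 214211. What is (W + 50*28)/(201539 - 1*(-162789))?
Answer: 219811/1457312 ≈ 0.15083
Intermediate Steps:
W = 214211/4 (W = (1/4)*214211 = 214211/4 ≈ 53553.)
(W + 50*28)/(201539 - 1*(-162789)) = (214211/4 + 50*28)/(201539 - 1*(-162789)) = (214211/4 + 1400)/(201539 + 162789) = (219811/4)/364328 = (219811/4)*(1/364328) = 219811/1457312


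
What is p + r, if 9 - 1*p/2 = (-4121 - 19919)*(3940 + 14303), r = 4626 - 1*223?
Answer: 877127861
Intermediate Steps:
r = 4403 (r = 4626 - 223 = 4403)
p = 877123458 (p = 18 - 2*(-4121 - 19919)*(3940 + 14303) = 18 - (-48080)*18243 = 18 - 2*(-438561720) = 18 + 877123440 = 877123458)
p + r = 877123458 + 4403 = 877127861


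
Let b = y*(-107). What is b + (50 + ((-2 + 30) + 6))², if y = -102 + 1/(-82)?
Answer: 1473647/82 ≈ 17971.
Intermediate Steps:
y = -8365/82 (y = -102 - 1/82 = -8365/82 ≈ -102.01)
b = 895055/82 (b = -8365/82*(-107) = 895055/82 ≈ 10915.)
b + (50 + ((-2 + 30) + 6))² = 895055/82 + (50 + ((-2 + 30) + 6))² = 895055/82 + (50 + (28 + 6))² = 895055/82 + (50 + 34)² = 895055/82 + 84² = 895055/82 + 7056 = 1473647/82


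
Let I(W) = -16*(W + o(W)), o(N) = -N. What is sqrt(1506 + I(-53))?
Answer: sqrt(1506) ≈ 38.807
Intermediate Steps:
I(W) = 0 (I(W) = -16*(W - W) = -16*0 = 0)
sqrt(1506 + I(-53)) = sqrt(1506 + 0) = sqrt(1506)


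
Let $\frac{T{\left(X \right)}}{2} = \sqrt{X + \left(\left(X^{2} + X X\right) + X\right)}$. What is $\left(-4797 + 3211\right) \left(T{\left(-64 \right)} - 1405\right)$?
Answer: $2228330 - 76128 \sqrt{14} \approx 1.9435 \cdot 10^{6}$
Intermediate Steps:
$T{\left(X \right)} = 2 \sqrt{2 X + 2 X^{2}}$ ($T{\left(X \right)} = 2 \sqrt{X + \left(\left(X^{2} + X X\right) + X\right)} = 2 \sqrt{X + \left(\left(X^{2} + X^{2}\right) + X\right)} = 2 \sqrt{X + \left(2 X^{2} + X\right)} = 2 \sqrt{X + \left(X + 2 X^{2}\right)} = 2 \sqrt{2 X + 2 X^{2}}$)
$\left(-4797 + 3211\right) \left(T{\left(-64 \right)} - 1405\right) = \left(-4797 + 3211\right) \left(2 \sqrt{2} \sqrt{- 64 \left(1 - 64\right)} - 1405\right) = - 1586 \left(2 \sqrt{2} \sqrt{\left(-64\right) \left(-63\right)} - 1405\right) = - 1586 \left(2 \sqrt{2} \sqrt{4032} - 1405\right) = - 1586 \left(2 \sqrt{2} \cdot 24 \sqrt{7} - 1405\right) = - 1586 \left(48 \sqrt{14} - 1405\right) = - 1586 \left(-1405 + 48 \sqrt{14}\right) = 2228330 - 76128 \sqrt{14}$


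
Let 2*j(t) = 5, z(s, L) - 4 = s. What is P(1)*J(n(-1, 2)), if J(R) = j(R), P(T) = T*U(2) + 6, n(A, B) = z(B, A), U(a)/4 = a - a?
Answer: 15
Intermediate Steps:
z(s, L) = 4 + s
j(t) = 5/2 (j(t) = (½)*5 = 5/2)
U(a) = 0 (U(a) = 4*(a - a) = 4*0 = 0)
n(A, B) = 4 + B
P(T) = 6 (P(T) = T*0 + 6 = 0 + 6 = 6)
J(R) = 5/2
P(1)*J(n(-1, 2)) = 6*(5/2) = 15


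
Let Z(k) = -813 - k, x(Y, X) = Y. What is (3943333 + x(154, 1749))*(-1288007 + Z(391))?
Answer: -5083986818757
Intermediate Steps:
(3943333 + x(154, 1749))*(-1288007 + Z(391)) = (3943333 + 154)*(-1288007 + (-813 - 1*391)) = 3943487*(-1288007 + (-813 - 391)) = 3943487*(-1288007 - 1204) = 3943487*(-1289211) = -5083986818757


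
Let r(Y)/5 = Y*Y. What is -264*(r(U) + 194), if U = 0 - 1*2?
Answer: -56496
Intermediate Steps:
U = -2 (U = 0 - 2 = -2)
r(Y) = 5*Y² (r(Y) = 5*(Y*Y) = 5*Y²)
-264*(r(U) + 194) = -264*(5*(-2)² + 194) = -264*(5*4 + 194) = -264*(20 + 194) = -264*214 = -56496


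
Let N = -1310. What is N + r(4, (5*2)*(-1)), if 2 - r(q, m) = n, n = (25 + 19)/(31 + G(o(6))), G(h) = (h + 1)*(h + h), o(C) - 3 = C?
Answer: -276032/211 ≈ -1308.2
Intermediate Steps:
o(C) = 3 + C
G(h) = 2*h*(1 + h) (G(h) = (1 + h)*(2*h) = 2*h*(1 + h))
n = 44/211 (n = (25 + 19)/(31 + 2*(3 + 6)*(1 + (3 + 6))) = 44/(31 + 2*9*(1 + 9)) = 44/(31 + 2*9*10) = 44/(31 + 180) = 44/211 ≈ 0.20853)
r(q, m) = 378/211 (r(q, m) = 2 - 1*44/211 = 2 - 44/211 = 378/211)
N + r(4, (5*2)*(-1)) = -1310 + 378/211 = -276032/211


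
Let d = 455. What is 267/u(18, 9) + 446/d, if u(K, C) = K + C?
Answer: 44509/4095 ≈ 10.869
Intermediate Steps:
u(K, C) = C + K
267/u(18, 9) + 446/d = 267/(9 + 18) + 446/455 = 267/27 + 446*(1/455) = 267*(1/27) + 446/455 = 89/9 + 446/455 = 44509/4095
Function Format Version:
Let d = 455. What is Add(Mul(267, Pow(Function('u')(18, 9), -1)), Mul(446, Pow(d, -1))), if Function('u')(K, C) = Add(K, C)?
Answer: Rational(44509, 4095) ≈ 10.869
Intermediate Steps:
Function('u')(K, C) = Add(C, K)
Add(Mul(267, Pow(Function('u')(18, 9), -1)), Mul(446, Pow(d, -1))) = Add(Mul(267, Pow(Add(9, 18), -1)), Mul(446, Pow(455, -1))) = Add(Mul(267, Pow(27, -1)), Mul(446, Rational(1, 455))) = Add(Mul(267, Rational(1, 27)), Rational(446, 455)) = Add(Rational(89, 9), Rational(446, 455)) = Rational(44509, 4095)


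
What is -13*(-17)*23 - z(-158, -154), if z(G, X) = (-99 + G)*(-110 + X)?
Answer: -62765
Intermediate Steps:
z(G, X) = (-110 + X)*(-99 + G)
-13*(-17)*23 - z(-158, -154) = -13*(-17)*23 - (10890 - 110*(-158) - 99*(-154) - 158*(-154)) = 221*23 - (10890 + 17380 + 15246 + 24332) = 5083 - 1*67848 = 5083 - 67848 = -62765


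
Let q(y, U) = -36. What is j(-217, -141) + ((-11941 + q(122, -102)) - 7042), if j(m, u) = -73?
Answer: -19092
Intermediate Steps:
j(-217, -141) + ((-11941 + q(122, -102)) - 7042) = -73 + ((-11941 - 36) - 7042) = -73 + (-11977 - 7042) = -73 - 19019 = -19092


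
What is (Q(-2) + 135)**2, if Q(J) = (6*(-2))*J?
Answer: 25281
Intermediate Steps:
Q(J) = -12*J
(Q(-2) + 135)**2 = (-12*(-2) + 135)**2 = (24 + 135)**2 = 159**2 = 25281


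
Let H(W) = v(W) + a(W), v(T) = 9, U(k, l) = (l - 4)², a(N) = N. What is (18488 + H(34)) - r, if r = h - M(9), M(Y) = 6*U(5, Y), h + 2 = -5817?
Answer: 24500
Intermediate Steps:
U(k, l) = (-4 + l)²
h = -5819 (h = -2 - 5817 = -5819)
H(W) = 9 + W
M(Y) = 6*(-4 + Y)²
r = -5969 (r = -5819 - 6*(-4 + 9)² = -5819 - 6*5² = -5819 - 6*25 = -5819 - 1*150 = -5819 - 150 = -5969)
(18488 + H(34)) - r = (18488 + (9 + 34)) - 1*(-5969) = (18488 + 43) + 5969 = 18531 + 5969 = 24500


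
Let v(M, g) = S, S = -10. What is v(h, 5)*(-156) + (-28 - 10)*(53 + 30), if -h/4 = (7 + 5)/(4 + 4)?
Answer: -1594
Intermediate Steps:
h = -6 (h = -4*(7 + 5)/(4 + 4) = -48/8 = -4*3/2 = -6)
v(M, g) = -10
v(h, 5)*(-156) + (-28 - 10)*(53 + 30) = -10*(-156) + (-28 - 10)*(53 + 30) = 1560 - 38*83 = 1560 - 3154 = -1594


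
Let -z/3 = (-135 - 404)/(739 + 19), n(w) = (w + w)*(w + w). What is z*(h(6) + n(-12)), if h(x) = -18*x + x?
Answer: 383229/379 ≈ 1011.2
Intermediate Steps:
n(w) = 4*w² (n(w) = (2*w)*(2*w) = 4*w²)
z = 1617/758 (z = -3*(-135 - 404)/(739 + 19) = -(-1617)/758 = -3*(-539/758) = 1617/758 ≈ 2.1332)
h(x) = -17*x
z*(h(6) + n(-12)) = 1617*(-17*6 + 4*(-12)²)/758 = 1617*(-102 + 4*144)/758 = 1617*(-102 + 576)/758 = (1617/758)*474 = 383229/379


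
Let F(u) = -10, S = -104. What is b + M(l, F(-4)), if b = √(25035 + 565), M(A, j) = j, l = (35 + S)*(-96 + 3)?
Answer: 150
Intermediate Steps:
l = 6417 (l = (35 - 104)*(-96 + 3) = -69*(-93) = 6417)
b = 160 (b = √25600 = 160)
b + M(l, F(-4)) = 160 - 10 = 150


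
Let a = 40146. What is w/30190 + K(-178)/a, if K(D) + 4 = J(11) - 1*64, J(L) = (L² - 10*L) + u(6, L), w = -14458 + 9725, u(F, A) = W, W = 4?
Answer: -47902772/303001935 ≈ -0.15809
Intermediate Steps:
u(F, A) = 4
w = -4733
J(L) = 4 + L² - 10*L (J(L) = (L² - 10*L) + 4 = 4 + L² - 10*L)
K(D) = -53 (K(D) = -4 + ((4 + 11² - 10*11) - 1*64) = -4 + ((4 + 121 - 110) - 64) = -4 + (15 - 64) = -4 - 49 = -53)
w/30190 + K(-178)/a = -4733/30190 - 53/40146 = -47902772/303001935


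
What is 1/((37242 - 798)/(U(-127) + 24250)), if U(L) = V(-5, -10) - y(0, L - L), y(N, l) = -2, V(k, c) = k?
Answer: 24247/36444 ≈ 0.66532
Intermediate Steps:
U(L) = -3 (U(L) = -5 - 1*(-2) = -5 + 2 = -3)
1/((37242 - 798)/(U(-127) + 24250)) = 1/((37242 - 798)/(-3 + 24250)) = 1/(36444/24247) = 24247/36444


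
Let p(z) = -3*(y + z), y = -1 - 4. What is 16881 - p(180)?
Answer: 17406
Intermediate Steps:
y = -5
p(z) = 15 - 3*z (p(z) = -3*(-5 + z) = 15 - 3*z)
16881 - p(180) = 16881 - (15 - 3*180) = 16881 - (15 - 540) = 16881 - 1*(-525) = 16881 + 525 = 17406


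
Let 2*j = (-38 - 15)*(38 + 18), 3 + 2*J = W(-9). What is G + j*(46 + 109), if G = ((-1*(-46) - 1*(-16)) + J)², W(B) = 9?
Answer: -225795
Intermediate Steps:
J = 3 (J = -3/2 + (½)*9 = -3/2 + 9/2 = 3)
j = -1484 (j = ((-38 - 15)*(38 + 18))/2 = (-53*56)/2 = (½)*(-2968) = -1484)
G = 4225 (G = ((-1*(-46) - 1*(-16)) + 3)² = ((46 + 16) + 3)² = (62 + 3)² = 65² = 4225)
G + j*(46 + 109) = 4225 - 1484*(46 + 109) = 4225 - 1484*155 = 4225 - 230020 = -225795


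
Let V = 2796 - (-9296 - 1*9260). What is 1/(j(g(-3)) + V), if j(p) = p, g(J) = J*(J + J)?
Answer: 1/21370 ≈ 4.6795e-5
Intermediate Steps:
g(J) = 2*J**2 (g(J) = J*(2*J) = 2*J**2)
V = 21352 (V = 2796 - (-9296 - 9260) = 2796 - 1*(-18556) = 2796 + 18556 = 21352)
1/(j(g(-3)) + V) = 1/(2*(-3)**2 + 21352) = 1/(2*9 + 21352) = 1/(18 + 21352) = 1/21370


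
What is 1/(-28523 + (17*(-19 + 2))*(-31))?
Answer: -1/19564 ≈ -5.1114e-5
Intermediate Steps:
1/(-28523 + (17*(-19 + 2))*(-31)) = 1/(-28523 + (17*(-17))*(-31)) = 1/(-28523 - 289*(-31)) = 1/(-28523 + 8959) = 1/(-19564) = -1/19564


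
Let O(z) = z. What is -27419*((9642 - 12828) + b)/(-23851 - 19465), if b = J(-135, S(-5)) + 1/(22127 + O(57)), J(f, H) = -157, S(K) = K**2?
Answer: -290489071787/137274592 ≈ -2116.1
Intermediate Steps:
b = -3482887/22184 (b = -157 + 1/(22127 + 57) = -157 + 1/22184 = -3482887/22184 ≈ -157.00)
-27419*((9642 - 12828) + b)/(-23851 - 19465) = -27419*((9642 - 12828) - 3482887/22184)/(-23851 - 19465) = -27419/((-43316/(-3186 - 3482887/22184))) = -27419/((-43316/(-74161111/22184))) = -27419/((-43316*(-22184/74161111))) = -27419/960922144/74161111 = -27419*74161111/960922144 = -290489071787/137274592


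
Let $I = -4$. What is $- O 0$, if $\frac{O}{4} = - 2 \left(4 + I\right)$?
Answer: $0$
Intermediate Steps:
$O = 0$ ($O = 4 \left(- 2 \left(4 - 4\right)\right) = 4 \left(\left(-2\right) 0\right) = 4 \cdot 0 = 0$)
$- O 0 = \left(-1\right) 0 \cdot 0 = 0 \cdot 0 = 0$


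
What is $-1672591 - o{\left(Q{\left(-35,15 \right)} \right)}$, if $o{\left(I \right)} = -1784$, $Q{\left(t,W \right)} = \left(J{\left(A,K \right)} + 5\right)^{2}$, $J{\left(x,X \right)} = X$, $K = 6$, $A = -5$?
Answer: $-1670807$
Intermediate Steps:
$Q{\left(t,W \right)} = 121$ ($Q{\left(t,W \right)} = \left(6 + 5\right)^{2} = 11^{2} = 121$)
$-1672591 - o{\left(Q{\left(-35,15 \right)} \right)} = -1672591 - -1784 = -1672591 + 1784 = -1670807$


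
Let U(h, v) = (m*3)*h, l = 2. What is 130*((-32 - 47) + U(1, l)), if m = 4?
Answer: -8710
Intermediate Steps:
U(h, v) = 12*h (U(h, v) = (4*3)*h = 12*h)
130*((-32 - 47) + U(1, l)) = 130*((-32 - 47) + 12*1) = 130*(-79 + 12) = 130*(-67) = -8710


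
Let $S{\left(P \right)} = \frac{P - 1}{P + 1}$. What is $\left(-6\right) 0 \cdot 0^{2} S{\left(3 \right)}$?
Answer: $0$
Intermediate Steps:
$S{\left(P \right)} = \frac{-1 + P}{1 + P}$
$\left(-6\right) 0 \cdot 0^{2} S{\left(3 \right)} = \left(-6\right) 0 \cdot 0^{2} \frac{-1 + 3}{1 + 3} = 0 \cdot 0 \cdot \frac{1}{4} \cdot 2 = 0 \cdot \frac{1}{4} \cdot 2 = 0 \cdot \frac{1}{2} = 0$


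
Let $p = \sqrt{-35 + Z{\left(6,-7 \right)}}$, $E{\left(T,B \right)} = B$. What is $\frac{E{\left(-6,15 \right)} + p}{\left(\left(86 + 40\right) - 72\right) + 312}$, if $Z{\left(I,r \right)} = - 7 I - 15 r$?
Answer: $\frac{5}{122} + \frac{\sqrt{7}}{183} \approx 0.055441$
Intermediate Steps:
$Z{\left(I,r \right)} = - 15 r - 7 I$
$p = 2 \sqrt{7}$ ($p = \sqrt{-35 - -63} = \sqrt{-35 + \left(105 - 42\right)} = \sqrt{-35 + 63} = \sqrt{28} = 2 \sqrt{7} \approx 5.2915$)
$\frac{E{\left(-6,15 \right)} + p}{\left(\left(86 + 40\right) - 72\right) + 312} = \frac{15 + 2 \sqrt{7}}{\left(\left(86 + 40\right) - 72\right) + 312} = \frac{15 + 2 \sqrt{7}}{\left(126 - 72\right) + 312} = \frac{15 + 2 \sqrt{7}}{54 + 312} = \frac{15 + 2 \sqrt{7}}{366} = \left(15 + 2 \sqrt{7}\right) \frac{1}{366} = \frac{5}{122} + \frac{\sqrt{7}}{183}$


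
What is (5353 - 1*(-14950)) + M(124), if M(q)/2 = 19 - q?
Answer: 20093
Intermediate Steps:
M(q) = 38 - 2*q (M(q) = 2*(19 - q) = 38 - 2*q)
(5353 - 1*(-14950)) + M(124) = (5353 - 1*(-14950)) + (38 - 2*124) = (5353 + 14950) + (38 - 248) = 20303 - 210 = 20093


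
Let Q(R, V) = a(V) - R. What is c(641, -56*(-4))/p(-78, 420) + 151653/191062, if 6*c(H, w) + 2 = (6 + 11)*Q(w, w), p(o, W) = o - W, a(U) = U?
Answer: 56690161/71361657 ≈ 0.79441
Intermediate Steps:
Q(R, V) = V - R
c(H, w) = -⅓ (c(H, w) = -⅓ + ((6 + 11)*(w - w))/6 = -⅓ + (17*0)/6 = -⅓ + (⅙)*0 = -⅓ + 0 = -⅓)
c(641, -56*(-4))/p(-78, 420) + 151653/191062 = -1/(3*(-78 - 1*420)) + 151653/191062 = -1/(3*(-78 - 420)) + 151653*(1/191062) = -⅓/(-498) + 151653/191062 = -⅓*(-1/498) + 151653/191062 = 1/1494 + 151653/191062 = 56690161/71361657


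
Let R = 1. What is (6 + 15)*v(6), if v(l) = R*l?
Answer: 126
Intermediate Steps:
v(l) = l (v(l) = 1*l = l)
(6 + 15)*v(6) = (6 + 15)*6 = 21*6 = 126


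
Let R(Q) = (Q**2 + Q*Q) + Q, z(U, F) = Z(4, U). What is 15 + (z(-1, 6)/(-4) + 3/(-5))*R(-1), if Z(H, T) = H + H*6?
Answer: 37/5 ≈ 7.4000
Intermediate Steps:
Z(H, T) = 7*H (Z(H, T) = H + 6*H = 7*H)
z(U, F) = 28 (z(U, F) = 7*4 = 28)
R(Q) = Q + 2*Q**2 (R(Q) = (Q**2 + Q**2) + Q = 2*Q**2 + Q = Q + 2*Q**2)
15 + (z(-1, 6)/(-4) + 3/(-5))*R(-1) = 15 + (28/(-4) + 3/(-5))*(-(1 + 2*(-1))) = 15 + (28*(-1/4) + 3*(-1/5))*(-(1 - 2)) = 15 + (-7 - 3/5)*(-1*(-1)) = 15 - 38/5*1 = 15 - 38/5 = 37/5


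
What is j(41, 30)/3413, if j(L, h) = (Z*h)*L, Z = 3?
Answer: 3690/3413 ≈ 1.0812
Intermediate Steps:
j(L, h) = 3*L*h (j(L, h) = (3*h)*L = 3*L*h)
j(41, 30)/3413 = (3*41*30)/3413 = 3690*(1/3413) = 3690/3413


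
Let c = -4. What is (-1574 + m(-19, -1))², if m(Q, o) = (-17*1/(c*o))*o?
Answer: 39425841/16 ≈ 2.4641e+6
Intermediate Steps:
m(Q, o) = 17/4 (m(Q, o) = (-17*(-1/(4*o)))*o = (-(-17)/(4*o))*o = (17/(4*o))*o = 17/4)
(-1574 + m(-19, -1))² = (-1574 + 17/4)² = (-6279/4)² = 39425841/16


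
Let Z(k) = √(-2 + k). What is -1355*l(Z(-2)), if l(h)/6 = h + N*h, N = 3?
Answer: -65040*I ≈ -65040.0*I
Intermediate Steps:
l(h) = 24*h (l(h) = 6*(h + 3*h) = 6*(4*h) = 24*h)
-1355*l(Z(-2)) = -32520*√(-2 - 2) = -32520*√(-4) = -32520*2*I = -65040*I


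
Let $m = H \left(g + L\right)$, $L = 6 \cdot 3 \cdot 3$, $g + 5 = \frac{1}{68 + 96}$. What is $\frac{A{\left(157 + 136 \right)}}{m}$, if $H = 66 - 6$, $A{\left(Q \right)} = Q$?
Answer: $\frac{12013}{120555} \approx 0.099648$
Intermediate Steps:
$g = - \frac{819}{164}$ ($g = -5 + \frac{1}{68 + 96} = -5 + \frac{1}{164} = - \frac{819}{164} \approx -4.9939$)
$L = 54$ ($L = 18 \cdot 3 = 54$)
$H = 60$ ($H = 66 - 6 = 60$)
$m = \frac{120555}{41}$ ($m = 60 \left(- \frac{819}{164} + 54\right) = 60 \cdot \frac{8037}{164} = \frac{120555}{41} \approx 2940.4$)
$\frac{A{\left(157 + 136 \right)}}{m} = \frac{157 + 136}{\frac{120555}{41}} = 293 \cdot \frac{41}{120555} = \frac{12013}{120555}$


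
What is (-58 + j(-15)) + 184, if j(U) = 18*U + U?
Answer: -159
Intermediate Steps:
j(U) = 19*U
(-58 + j(-15)) + 184 = (-58 + 19*(-15)) + 184 = (-58 - 285) + 184 = -343 + 184 = -159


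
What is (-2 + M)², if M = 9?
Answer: 49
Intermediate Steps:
(-2 + M)² = (-2 + 9)² = 7² = 49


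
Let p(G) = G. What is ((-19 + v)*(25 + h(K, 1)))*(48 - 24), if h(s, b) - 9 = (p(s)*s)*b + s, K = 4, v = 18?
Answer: -1296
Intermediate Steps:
h(s, b) = 9 + s + b*s² (h(s, b) = 9 + ((s*s)*b + s) = 9 + (s²*b + s) = 9 + (b*s² + s) = 9 + (s + b*s²) = 9 + s + b*s²)
((-19 + v)*(25 + h(K, 1)))*(48 - 24) = ((-19 + 18)*(25 + (9 + 4 + 1*4²)))*(48 - 24) = -(25 + (9 + 4 + 1*16))*24 = -(25 + (9 + 4 + 16))*24 = -(25 + 29)*24 = -1*54*24 = -54*24 = -1296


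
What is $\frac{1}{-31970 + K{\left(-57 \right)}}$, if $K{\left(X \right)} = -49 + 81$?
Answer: $- \frac{1}{31938} \approx -3.1311 \cdot 10^{-5}$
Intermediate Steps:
$K{\left(X \right)} = 32$
$\frac{1}{-31970 + K{\left(-57 \right)}} = \frac{1}{-31970 + 32} = \frac{1}{-31938} = - \frac{1}{31938}$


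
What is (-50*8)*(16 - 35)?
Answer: 7600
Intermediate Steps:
(-50*8)*(16 - 35) = -400*(-19) = 7600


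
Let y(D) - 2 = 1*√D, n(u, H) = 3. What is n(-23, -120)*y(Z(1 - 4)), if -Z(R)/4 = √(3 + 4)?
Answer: 6 + 6*I*7^(¼) ≈ 6.0 + 9.7595*I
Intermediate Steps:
Z(R) = -4*√7 (Z(R) = -4*√(3 + 4) = -4*√7)
y(D) = 2 + √D (y(D) = 2 + 1*√D = 2 + √D)
n(-23, -120)*y(Z(1 - 4)) = 3*(2 + √(-4*√7)) = 3*(2 + 2*I*7^(¼)) = 6 + 6*I*7^(¼)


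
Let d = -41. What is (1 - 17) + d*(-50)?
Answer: 2034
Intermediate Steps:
(1 - 17) + d*(-50) = (1 - 17) - 41*(-50) = -16 + 2050 = 2034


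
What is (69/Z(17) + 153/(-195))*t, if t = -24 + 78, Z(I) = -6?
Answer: -43119/65 ≈ -663.37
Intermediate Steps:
t = 54
(69/Z(17) + 153/(-195))*t = (69/(-6) + 153/(-195))*54 = (69*(-⅙) + 153*(-1/195))*54 = (-23/2 - 51/65)*54 = -1597/130*54 = -43119/65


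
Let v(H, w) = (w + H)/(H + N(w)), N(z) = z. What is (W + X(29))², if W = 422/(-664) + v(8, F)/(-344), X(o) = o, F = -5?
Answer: 655742028841/815216704 ≈ 804.38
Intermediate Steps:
v(H, w) = 1 (v(H, w) = (w + H)/(H + w) = (H + w)/(H + w) = 1)
W = -18229/28552 (W = 422/(-664) + 1/(-344) = 422*(-1/664) + 1*(-1/344) = -211/332 - 1/344 = -18229/28552 ≈ -0.63845)
(W + X(29))² = (-18229/28552 + 29)² = (809779/28552)² = 655742028841/815216704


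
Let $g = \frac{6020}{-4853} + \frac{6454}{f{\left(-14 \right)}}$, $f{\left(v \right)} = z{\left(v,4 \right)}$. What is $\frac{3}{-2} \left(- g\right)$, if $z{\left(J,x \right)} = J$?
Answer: $- \frac{6729759}{9706} \approx -693.36$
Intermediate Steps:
$f{\left(v \right)} = v$
$g = - \frac{2243253}{4853}$ ($g = \frac{6020}{-4853} + \frac{6454}{-14} = 6020 \left(- \frac{1}{4853}\right) + 6454 \left(- \frac{1}{14}\right) = - \frac{6020}{4853} - 461 = - \frac{2243253}{4853} \approx -462.24$)
$\frac{3}{-2} \left(- g\right) = \frac{3}{-2} \left(\left(-1\right) \left(- \frac{2243253}{4853}\right)\right) = 3 \left(- \frac{1}{2}\right) \frac{2243253}{4853} = \left(- \frac{3}{2}\right) \frac{2243253}{4853} = - \frac{6729759}{9706}$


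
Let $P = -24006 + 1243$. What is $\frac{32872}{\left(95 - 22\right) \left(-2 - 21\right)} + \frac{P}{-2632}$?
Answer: $- \frac{48300027}{4419128} \approx -10.93$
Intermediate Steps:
$P = -22763$
$\frac{32872}{\left(95 - 22\right) \left(-2 - 21\right)} + \frac{P}{-2632} = \frac{32872}{\left(95 - 22\right) \left(-2 - 21\right)} - \frac{22763}{-2632} = \frac{32872}{73 \left(-2 - 21\right)} - - \frac{22763}{2632} = \frac{32872}{73 \left(-23\right)} + \frac{22763}{2632} = \frac{32872}{-1679} + \frac{22763}{2632} = 32872 \left(- \frac{1}{1679}\right) + \frac{22763}{2632} = - \frac{32872}{1679} + \frac{22763}{2632} = - \frac{48300027}{4419128}$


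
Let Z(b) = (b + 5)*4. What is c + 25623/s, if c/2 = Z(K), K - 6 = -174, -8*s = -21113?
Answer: -27326368/21113 ≈ -1294.3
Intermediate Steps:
s = 21113/8 (s = -⅛*(-21113) = 21113/8 ≈ 2639.1)
K = -168 (K = 6 - 174 = -168)
Z(b) = 20 + 4*b (Z(b) = (5 + b)*4 = 20 + 4*b)
c = -1304 (c = 2*(20 + 4*(-168)) = 2*(20 - 672) = 2*(-652) = -1304)
c + 25623/s = -1304 + 25623/(21113/8) = -1304 + 25623*(8/21113) = -1304 + 204984/21113 = -27326368/21113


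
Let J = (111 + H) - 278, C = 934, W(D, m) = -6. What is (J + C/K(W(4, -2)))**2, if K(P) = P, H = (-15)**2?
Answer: 85849/9 ≈ 9538.8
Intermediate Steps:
H = 225
J = 58 (J = (111 + 225) - 278 = 336 - 278 = 58)
(J + C/K(W(4, -2)))**2 = (58 + 934/(-6))**2 = (58 + 934*(-1/6))**2 = (58 - 467/3)**2 = (-293/3)**2 = 85849/9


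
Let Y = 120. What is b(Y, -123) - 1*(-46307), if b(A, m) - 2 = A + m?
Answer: 46306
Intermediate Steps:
b(A, m) = 2 + A + m (b(A, m) = 2 + (A + m) = 2 + A + m)
b(Y, -123) - 1*(-46307) = (2 + 120 - 123) - 1*(-46307) = -1 + 46307 = 46306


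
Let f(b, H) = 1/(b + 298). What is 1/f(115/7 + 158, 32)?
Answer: 3307/7 ≈ 472.43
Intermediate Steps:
f(b, H) = 1/(298 + b)
1/f(115/7 + 158, 32) = 1/(1/(298 + (115/7 + 158))) = 1/(1/(298 + 1221/7)) = 1/(1/(3307/7)) = 1/(7/3307) = 3307/7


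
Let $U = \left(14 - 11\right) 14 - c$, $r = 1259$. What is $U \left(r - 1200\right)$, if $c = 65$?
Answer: $-1357$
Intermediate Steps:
$U = -23$ ($U = \left(14 - 11\right) 14 - 65 = 3 \cdot 14 - 65 = 42 - 65 = -23$)
$U \left(r - 1200\right) = - 23 \left(1259 - 1200\right) = \left(-23\right) 59 = -1357$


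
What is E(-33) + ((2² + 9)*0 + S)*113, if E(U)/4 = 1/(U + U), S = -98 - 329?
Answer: -1592285/33 ≈ -48251.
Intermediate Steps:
S = -427
E(U) = 2/U (E(U) = 4/(U + U) = 4/((2*U)) = 4*(1/(2*U)) = 2/U)
E(-33) + ((2² + 9)*0 + S)*113 = 2/(-33) + ((2² + 9)*0 - 427)*113 = 2*(-1/33) + ((4 + 9)*0 - 427)*113 = -2/33 + (13*0 - 427)*113 = -2/33 + (0 - 427)*113 = -2/33 - 427*113 = -2/33 - 48251 = -1592285/33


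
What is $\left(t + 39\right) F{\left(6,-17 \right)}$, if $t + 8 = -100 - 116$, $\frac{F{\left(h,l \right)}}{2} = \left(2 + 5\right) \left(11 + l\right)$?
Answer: $15540$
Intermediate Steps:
$F{\left(h,l \right)} = 154 + 14 l$ ($F{\left(h,l \right)} = 2 \left(2 + 5\right) \left(11 + l\right) = 2 \cdot 7 \left(11 + l\right) = 2 \left(77 + 7 l\right) = 154 + 14 l$)
$t = -224$ ($t = -8 - 216 = -224$)
$\left(t + 39\right) F{\left(6,-17 \right)} = \left(-224 + 39\right) \left(154 + 14 \left(-17\right)\right) = - 185 \left(154 - 238\right) = \left(-185\right) \left(-84\right) = 15540$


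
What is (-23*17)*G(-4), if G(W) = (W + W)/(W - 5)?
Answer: -3128/9 ≈ -347.56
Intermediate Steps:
G(W) = 2*W/(-5 + W) (G(W) = (2*W)/(-5 + W) = 2*W/(-5 + W))
(-23*17)*G(-4) = (-23*17)*(2*(-4)/(-5 - 4)) = -782*(-4)/(-9) = -782*(-4)*(-1)/9 = -391*8/9 = -3128/9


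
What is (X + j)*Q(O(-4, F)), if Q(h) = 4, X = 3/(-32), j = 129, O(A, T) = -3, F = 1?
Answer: 4125/8 ≈ 515.63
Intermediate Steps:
X = -3/32 (X = 3*(-1/32) = -3/32 ≈ -0.093750)
(X + j)*Q(O(-4, F)) = (-3/32 + 129)*4 = (4125/32)*4 = 4125/8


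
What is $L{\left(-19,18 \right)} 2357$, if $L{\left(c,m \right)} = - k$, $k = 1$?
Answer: $-2357$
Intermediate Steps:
$L{\left(c,m \right)} = -1$ ($L{\left(c,m \right)} = \left(-1\right) 1 = -1$)
$L{\left(-19,18 \right)} 2357 = \left(-1\right) 2357 = -2357$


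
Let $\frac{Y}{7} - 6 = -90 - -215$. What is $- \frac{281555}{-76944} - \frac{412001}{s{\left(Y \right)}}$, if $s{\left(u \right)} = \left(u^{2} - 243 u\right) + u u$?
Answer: $\frac{54153259663}{16036745424} \approx 3.3768$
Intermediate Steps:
$Y = 917$ ($Y = 42 + 7 \left(-90 - -215\right) = 42 + 7 \left(-90 + 215\right) = 42 + 7 \cdot 125 = 42 + 875 = 917$)
$s{\left(u \right)} = - 243 u + 2 u^{2}$ ($s{\left(u \right)} = \left(u^{2} - 243 u\right) + u^{2} = - 243 u + 2 u^{2}$)
$- \frac{281555}{-76944} - \frac{412001}{s{\left(Y \right)}} = - \frac{281555}{-76944} - \frac{412001}{917 \left(-243 + 2 \cdot 917\right)} = \left(-281555\right) \left(- \frac{1}{76944}\right) - \frac{412001}{917 \left(-243 + 1834\right)} = \frac{281555}{76944} - \frac{412001}{917 \cdot 1591} = \frac{281555}{76944} - \frac{412001}{1458947} = \frac{54153259663}{16036745424}$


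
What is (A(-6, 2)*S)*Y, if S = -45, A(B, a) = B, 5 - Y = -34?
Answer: 10530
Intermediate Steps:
Y = 39 (Y = 5 - 1*(-34) = 5 + 34 = 39)
(A(-6, 2)*S)*Y = -6*(-45)*39 = 270*39 = 10530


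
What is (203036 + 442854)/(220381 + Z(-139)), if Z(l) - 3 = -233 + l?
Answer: 322945/110006 ≈ 2.9357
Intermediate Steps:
Z(l) = -230 + l (Z(l) = 3 + (-233 + l) = -230 + l)
(203036 + 442854)/(220381 + Z(-139)) = (203036 + 442854)/(220381 + (-230 - 139)) = 645890/(220381 - 369) = 645890/220012 = 645890*(1/220012) = 322945/110006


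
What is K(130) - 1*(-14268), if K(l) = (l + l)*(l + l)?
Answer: 81868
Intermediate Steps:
K(l) = 4*l² (K(l) = (2*l)*(2*l) = 4*l²)
K(130) - 1*(-14268) = 4*130² - 1*(-14268) = 4*16900 + 14268 = 67600 + 14268 = 81868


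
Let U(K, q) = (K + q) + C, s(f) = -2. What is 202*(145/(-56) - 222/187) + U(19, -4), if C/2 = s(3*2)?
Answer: -3936651/5236 ≈ -751.84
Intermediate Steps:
C = -4 (C = 2*(-2) = -4)
U(K, q) = -4 + K + q (U(K, q) = (K + q) - 4 = -4 + K + q)
202*(145/(-56) - 222/187) + U(19, -4) = 202*(145/(-56) - 222/187) + (-4 + 19 - 4) = 202*(145*(-1/56) - 222*1/187) + 11 = 202*(-145/56 - 222/187) + 11 = 202*(-39547/10472) + 11 = -3994247/5236 + 11 = -3936651/5236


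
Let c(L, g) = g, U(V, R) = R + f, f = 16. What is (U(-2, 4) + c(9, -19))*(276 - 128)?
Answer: 148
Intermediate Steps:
U(V, R) = 16 + R (U(V, R) = R + 16 = 16 + R)
(U(-2, 4) + c(9, -19))*(276 - 128) = ((16 + 4) - 19)*(276 - 128) = (20 - 19)*148 = 1*148 = 148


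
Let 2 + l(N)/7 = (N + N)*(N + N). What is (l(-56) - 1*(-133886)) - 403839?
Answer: -182159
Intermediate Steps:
l(N) = -14 + 28*N² (l(N) = -14 + 7*((N + N)*(N + N)) = -14 + 7*((2*N)*(2*N)) = -14 + 7*(4*N²) = -14 + 28*N²)
(l(-56) - 1*(-133886)) - 403839 = ((-14 + 28*(-56)²) - 1*(-133886)) - 403839 = ((-14 + 28*3136) + 133886) - 403839 = ((-14 + 87808) + 133886) - 403839 = (87794 + 133886) - 403839 = 221680 - 403839 = -182159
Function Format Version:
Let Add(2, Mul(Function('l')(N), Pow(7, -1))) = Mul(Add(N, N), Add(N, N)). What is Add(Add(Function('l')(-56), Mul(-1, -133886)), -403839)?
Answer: -182159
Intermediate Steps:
Function('l')(N) = Add(-14, Mul(28, Pow(N, 2))) (Function('l')(N) = Add(-14, Mul(7, Mul(Add(N, N), Add(N, N)))) = Add(-14, Mul(7, Mul(Mul(2, N), Mul(2, N)))) = Add(-14, Mul(7, Mul(4, Pow(N, 2)))) = Add(-14, Mul(28, Pow(N, 2))))
Add(Add(Function('l')(-56), Mul(-1, -133886)), -403839) = Add(Add(Add(-14, Mul(28, Pow(-56, 2))), Mul(-1, -133886)), -403839) = Add(Add(Add(-14, Mul(28, 3136)), 133886), -403839) = Add(Add(Add(-14, 87808), 133886), -403839) = Add(Add(87794, 133886), -403839) = Add(221680, -403839) = -182159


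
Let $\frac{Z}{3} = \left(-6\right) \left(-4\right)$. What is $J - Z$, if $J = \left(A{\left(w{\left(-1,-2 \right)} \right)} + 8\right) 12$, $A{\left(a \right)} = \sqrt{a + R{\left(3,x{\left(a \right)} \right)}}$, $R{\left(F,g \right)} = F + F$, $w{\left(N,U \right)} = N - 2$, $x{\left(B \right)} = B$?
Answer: $24 + 12 \sqrt{3} \approx 44.785$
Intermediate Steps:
$w{\left(N,U \right)} = -2 + N$
$Z = 72$ ($Z = 3 \left(\left(-6\right) \left(-4\right)\right) = 3 \cdot 24 = 72$)
$R{\left(F,g \right)} = 2 F$
$A{\left(a \right)} = \sqrt{6 + a}$ ($A{\left(a \right)} = \sqrt{a + 2 \cdot 3} = \sqrt{a + 6} = \sqrt{6 + a}$)
$J = 96 + 12 \sqrt{3}$ ($J = \left(\sqrt{6 - 3} + 8\right) 12 = \left(\sqrt{3} + 8\right) 12 = \left(8 + \sqrt{3}\right) 12 = 96 + 12 \sqrt{3} \approx 116.78$)
$J - Z = \left(96 + 12 \sqrt{3}\right) - 72 = 24 + 12 \sqrt{3}$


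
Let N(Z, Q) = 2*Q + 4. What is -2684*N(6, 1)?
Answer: -16104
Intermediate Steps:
N(Z, Q) = 4 + 2*Q
-2684*N(6, 1) = -2684*(4 + 2*1) = -2684*(4 + 2) = -2684*6 = -16104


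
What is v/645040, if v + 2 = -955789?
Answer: -955791/645040 ≈ -1.4818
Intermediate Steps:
v = -955791 (v = -2 - 955789 = -955791)
v/645040 = -955791/645040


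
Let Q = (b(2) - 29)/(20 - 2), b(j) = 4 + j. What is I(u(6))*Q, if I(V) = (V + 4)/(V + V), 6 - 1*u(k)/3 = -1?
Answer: -575/756 ≈ -0.76058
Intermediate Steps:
u(k) = 21 (u(k) = 18 - 3*(-1) = 18 + 3 = 21)
I(V) = (4 + V)/(2*V) (I(V) = (4 + V)/((2*V)) = (4 + V)*(1/(2*V)) = (4 + V)/(2*V))
Q = -23/18 (Q = ((4 + 2) - 29)/(20 - 2) = (6 - 29)/18 = -23*1/18 = -23/18 ≈ -1.2778)
I(u(6))*Q = ((½)*(4 + 21)/21)*(-23/18) = ((½)*(1/21)*25)*(-23/18) = (25/42)*(-23/18) = -575/756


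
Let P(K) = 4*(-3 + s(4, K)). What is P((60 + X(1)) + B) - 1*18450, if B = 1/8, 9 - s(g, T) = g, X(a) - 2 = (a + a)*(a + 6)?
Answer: -18442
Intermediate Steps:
X(a) = 2 + 2*a*(6 + a) (X(a) = 2 + (a + a)*(a + 6) = 2 + (2*a)*(6 + a) = 2 + 2*a*(6 + a))
s(g, T) = 9 - g
B = ⅛ ≈ 0.12500
P(K) = 8 (P(K) = 4*(-3 + (9 - 1*4)) = 4*(-3 + (9 - 4)) = 4*(-3 + 5) = 4*2 = 8)
P((60 + X(1)) + B) - 1*18450 = 8 - 1*18450 = 8 - 18450 = -18442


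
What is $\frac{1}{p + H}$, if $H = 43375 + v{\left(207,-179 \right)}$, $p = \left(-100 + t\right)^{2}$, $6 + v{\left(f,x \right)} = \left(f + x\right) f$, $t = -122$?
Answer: $\frac{1}{98449} \approx 1.0158 \cdot 10^{-5}$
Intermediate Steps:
$v{\left(f,x \right)} = -6 + f \left(f + x\right)$ ($v{\left(f,x \right)} = -6 + \left(f + x\right) f = -6 + f \left(f + x\right)$)
$p = 49284$ ($p = \left(-100 - 122\right)^{2} = \left(-222\right)^{2} = 49284$)
$H = 49165$ ($H = 43375 + \left(-6 + 207^{2} + 207 \left(-179\right)\right) = 43375 - -5790 = 43375 + 5790 = 49165$)
$\frac{1}{p + H} = \frac{1}{49284 + 49165} = \frac{1}{98449}$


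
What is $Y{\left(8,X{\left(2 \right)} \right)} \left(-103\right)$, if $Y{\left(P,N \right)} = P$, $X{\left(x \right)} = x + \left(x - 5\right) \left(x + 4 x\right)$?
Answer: $-824$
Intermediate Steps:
$X{\left(x \right)} = x + 5 x \left(-5 + x\right)$ ($X{\left(x \right)} = x + \left(-5 + x\right) 5 x = x + 5 x \left(-5 + x\right)$)
$Y{\left(8,X{\left(2 \right)} \right)} \left(-103\right) = 8 \left(-103\right) = -824$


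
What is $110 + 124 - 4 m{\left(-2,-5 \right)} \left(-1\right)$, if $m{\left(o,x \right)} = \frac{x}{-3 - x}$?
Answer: $-1130$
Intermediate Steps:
$110 + 124 - 4 m{\left(-2,-5 \right)} \left(-1\right) = 110 + 124 - 4 \left(\left(-1\right) \left(-5\right) \frac{1}{3 - 5}\right) \left(-1\right) = 110 + 124 - 4 \left(\left(-1\right) \left(-5\right) \frac{1}{-2}\right) \left(-1\right) = 110 + 124 - 4 \left(\left(-1\right) \left(-5\right) \left(- \frac{1}{2}\right)\right) \left(-1\right) = 110 + 124 \left(-4\right) \left(- \frac{5}{2}\right) \left(-1\right) = 110 + 124 \cdot 10 \left(-1\right) = 110 + 124 \left(-10\right) = 110 - 1240 = -1130$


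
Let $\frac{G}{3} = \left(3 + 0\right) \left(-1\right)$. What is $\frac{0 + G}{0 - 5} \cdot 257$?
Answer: $\frac{2313}{5} \approx 462.6$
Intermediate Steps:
$G = -9$ ($G = 3 \left(3 + 0\right) \left(-1\right) = 3 \cdot 3 \left(-1\right) = 3 \left(-3\right) = -9$)
$\frac{0 + G}{0 - 5} \cdot 257 = \frac{0 - 9}{0 - 5} \cdot 257 = - \frac{9}{-5} \cdot 257 = \left(-9\right) \left(- \frac{1}{5}\right) 257 = \frac{9}{5} \cdot 257 = \frac{2313}{5}$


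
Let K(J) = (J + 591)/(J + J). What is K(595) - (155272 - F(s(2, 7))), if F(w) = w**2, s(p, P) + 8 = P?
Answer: -92385652/595 ≈ -1.5527e+5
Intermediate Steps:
s(p, P) = -8 + P
K(J) = (591 + J)/(2*J) (K(J) = (591 + J)/((2*J)) = (591 + J)*(1/(2*J)) = (591 + J)/(2*J))
K(595) - (155272 - F(s(2, 7))) = (1/2)*(591 + 595)/595 - (155272 - (-8 + 7)**2) = (1/2)*(1/595)*1186 - (155272 - 1*(-1)**2) = 593/595 - (155272 - 1*1) = 593/595 - (155272 - 1) = 593/595 - 1*155271 = 593/595 - 155271 = -92385652/595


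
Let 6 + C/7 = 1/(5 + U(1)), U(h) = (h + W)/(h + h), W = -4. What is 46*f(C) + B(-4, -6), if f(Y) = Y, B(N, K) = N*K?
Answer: -1816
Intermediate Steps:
B(N, K) = K*N
U(h) = (-4 + h)/(2*h) (U(h) = (h - 4)/(h + h) = (-4 + h)/((2*h)) = (-4 + h)*(1/(2*h)) = (-4 + h)/(2*h))
C = -40 (C = -42 + 7/(5 + (½)*(-4 + 1)/1) = -42 + 7/(5 + (½)*1*(-3)) = -42 + 7/(5 - 3/2) = -42 + 7/(7/2) = -42 + 7*(2/7) = -42 + 2 = -40)
46*f(C) + B(-4, -6) = 46*(-40) - 6*(-4) = -1840 + 24 = -1816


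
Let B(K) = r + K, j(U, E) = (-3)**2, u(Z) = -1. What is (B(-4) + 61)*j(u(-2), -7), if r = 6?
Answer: 567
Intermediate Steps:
j(U, E) = 9
B(K) = 6 + K
(B(-4) + 61)*j(u(-2), -7) = ((6 - 4) + 61)*9 = (2 + 61)*9 = 63*9 = 567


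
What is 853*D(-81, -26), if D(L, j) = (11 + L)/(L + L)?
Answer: 29855/81 ≈ 368.58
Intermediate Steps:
D(L, j) = (11 + L)/(2*L) (D(L, j) = (11 + L)/((2*L)) = (11 + L)*(1/(2*L)) = (11 + L)/(2*L))
853*D(-81, -26) = 853*((1/2)*(11 - 81)/(-81)) = 853*((1/2)*(-1/81)*(-70)) = 853*(35/81) = 29855/81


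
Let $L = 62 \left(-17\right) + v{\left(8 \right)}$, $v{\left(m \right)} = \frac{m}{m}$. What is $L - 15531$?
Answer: $-16584$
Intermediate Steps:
$v{\left(m \right)} = 1$
$L = -1053$ ($L = 62 \left(-17\right) + 1 = -1054 + 1 = -1053$)
$L - 15531 = -1053 - 15531 = -16584$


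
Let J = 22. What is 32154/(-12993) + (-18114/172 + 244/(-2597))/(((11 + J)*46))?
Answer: -339610711301/133486599876 ≈ -2.5442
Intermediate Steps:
32154/(-12993) + (-18114/172 + 244/(-2597))/(((11 + J)*46)) = 32154/(-12993) + (-18114/172 + 244/(-2597))/(((11 + 22)*46)) = 32154*(-1/12993) + (-18114*1/172 + 244*(-1/2597))/((33*46)) = -10718/4331 + (-9057/86 - 244/2597)/1518 = -10718/4331 - 23542013/223342*1/1518 = -10718/4331 - 2140183/30821196 = -339610711301/133486599876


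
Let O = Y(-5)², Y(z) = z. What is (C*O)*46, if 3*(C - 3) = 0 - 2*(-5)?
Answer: 21850/3 ≈ 7283.3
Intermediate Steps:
O = 25 (O = (-5)² = 25)
C = 19/3 (C = 3 + (0 - 2*(-5))/3 = 3 + (0 + 10)/3 = 3 + (⅓)*10 = 3 + 10/3 = 19/3 ≈ 6.3333)
(C*O)*46 = ((19/3)*25)*46 = (475/3)*46 = 21850/3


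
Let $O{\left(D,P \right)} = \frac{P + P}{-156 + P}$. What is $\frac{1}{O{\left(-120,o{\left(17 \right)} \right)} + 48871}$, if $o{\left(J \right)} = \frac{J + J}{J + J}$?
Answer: $\frac{155}{7575003} \approx 2.0462 \cdot 10^{-5}$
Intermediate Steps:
$o{\left(J \right)} = 1$ ($o{\left(J \right)} = \frac{2 J}{2 J} = 2 J \frac{1}{2 J} = 1$)
$O{\left(D,P \right)} = \frac{2 P}{-156 + P}$
$\frac{1}{O{\left(-120,o{\left(17 \right)} \right)} + 48871} = \frac{1}{2 \cdot 1 \frac{1}{-156 + 1} + 48871} = \frac{1}{2 \cdot 1 \frac{1}{-155} + 48871} = \frac{1}{2 \cdot 1 \left(- \frac{1}{155}\right) + 48871} = \frac{1}{- \frac{2}{155} + 48871} = \frac{1}{\frac{7575003}{155}} = \frac{155}{7575003}$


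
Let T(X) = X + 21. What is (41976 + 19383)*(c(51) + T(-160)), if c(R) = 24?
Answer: -7056285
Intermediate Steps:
T(X) = 21 + X
(41976 + 19383)*(c(51) + T(-160)) = (41976 + 19383)*(24 + (21 - 160)) = 61359*(24 - 139) = 61359*(-115) = -7056285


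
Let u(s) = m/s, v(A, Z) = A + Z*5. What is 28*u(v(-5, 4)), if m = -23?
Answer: -644/15 ≈ -42.933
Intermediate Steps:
v(A, Z) = A + 5*Z
u(s) = -23/s
28*u(v(-5, 4)) = 28*(-23/(-5 + 5*4)) = 28*(-23/(-5 + 20)) = 28*(-23/15) = -644/15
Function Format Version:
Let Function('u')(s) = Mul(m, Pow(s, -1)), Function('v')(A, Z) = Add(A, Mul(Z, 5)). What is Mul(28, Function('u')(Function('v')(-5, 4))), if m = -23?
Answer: Rational(-644, 15) ≈ -42.933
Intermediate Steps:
Function('v')(A, Z) = Add(A, Mul(5, Z))
Function('u')(s) = Mul(-23, Pow(s, -1))
Mul(28, Function('u')(Function('v')(-5, 4))) = Mul(28, Mul(-23, Pow(Add(-5, Mul(5, 4)), -1))) = Mul(28, Mul(-23, Pow(Add(-5, 20), -1))) = Mul(28, Mul(-23, Pow(15, -1))) = Mul(28, Mul(-23, Rational(1, 15))) = Mul(28, Rational(-23, 15)) = Rational(-644, 15)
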